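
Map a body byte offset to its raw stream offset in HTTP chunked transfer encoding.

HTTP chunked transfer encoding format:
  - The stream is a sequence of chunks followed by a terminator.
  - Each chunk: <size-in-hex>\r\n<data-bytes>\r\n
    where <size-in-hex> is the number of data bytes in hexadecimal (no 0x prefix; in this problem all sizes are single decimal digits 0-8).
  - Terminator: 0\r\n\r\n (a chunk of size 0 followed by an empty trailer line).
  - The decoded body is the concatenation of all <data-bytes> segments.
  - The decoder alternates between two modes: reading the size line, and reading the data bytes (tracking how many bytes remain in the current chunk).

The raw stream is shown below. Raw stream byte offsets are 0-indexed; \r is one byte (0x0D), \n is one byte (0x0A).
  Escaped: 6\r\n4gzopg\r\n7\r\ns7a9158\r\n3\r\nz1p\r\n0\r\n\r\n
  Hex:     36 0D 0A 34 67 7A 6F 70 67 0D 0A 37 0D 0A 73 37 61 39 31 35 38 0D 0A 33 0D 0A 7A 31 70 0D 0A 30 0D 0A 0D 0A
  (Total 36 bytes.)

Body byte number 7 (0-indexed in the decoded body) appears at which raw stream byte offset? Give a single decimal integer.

Answer: 15

Derivation:
Chunk 1: stream[0..1]='6' size=0x6=6, data at stream[3..9]='4gzopg' -> body[0..6], body so far='4gzopg'
Chunk 2: stream[11..12]='7' size=0x7=7, data at stream[14..21]='s7a9158' -> body[6..13], body so far='4gzopgs7a9158'
Chunk 3: stream[23..24]='3' size=0x3=3, data at stream[26..29]='z1p' -> body[13..16], body so far='4gzopgs7a9158z1p'
Chunk 4: stream[31..32]='0' size=0 (terminator). Final body='4gzopgs7a9158z1p' (16 bytes)
Body byte 7 at stream offset 15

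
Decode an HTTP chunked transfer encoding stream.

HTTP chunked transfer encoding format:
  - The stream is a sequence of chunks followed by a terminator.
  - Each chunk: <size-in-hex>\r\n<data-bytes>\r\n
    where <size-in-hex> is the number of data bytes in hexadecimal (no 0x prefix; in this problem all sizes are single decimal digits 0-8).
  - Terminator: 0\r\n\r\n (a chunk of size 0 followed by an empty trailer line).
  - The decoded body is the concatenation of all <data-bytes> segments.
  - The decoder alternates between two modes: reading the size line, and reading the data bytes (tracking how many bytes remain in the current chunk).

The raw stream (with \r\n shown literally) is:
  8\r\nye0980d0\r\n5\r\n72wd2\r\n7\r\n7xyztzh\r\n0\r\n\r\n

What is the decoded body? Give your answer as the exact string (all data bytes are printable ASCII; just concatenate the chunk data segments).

Chunk 1: stream[0..1]='8' size=0x8=8, data at stream[3..11]='ye0980d0' -> body[0..8], body so far='ye0980d0'
Chunk 2: stream[13..14]='5' size=0x5=5, data at stream[16..21]='72wd2' -> body[8..13], body so far='ye0980d072wd2'
Chunk 3: stream[23..24]='7' size=0x7=7, data at stream[26..33]='7xyztzh' -> body[13..20], body so far='ye0980d072wd27xyztzh'
Chunk 4: stream[35..36]='0' size=0 (terminator). Final body='ye0980d072wd27xyztzh' (20 bytes)

Answer: ye0980d072wd27xyztzh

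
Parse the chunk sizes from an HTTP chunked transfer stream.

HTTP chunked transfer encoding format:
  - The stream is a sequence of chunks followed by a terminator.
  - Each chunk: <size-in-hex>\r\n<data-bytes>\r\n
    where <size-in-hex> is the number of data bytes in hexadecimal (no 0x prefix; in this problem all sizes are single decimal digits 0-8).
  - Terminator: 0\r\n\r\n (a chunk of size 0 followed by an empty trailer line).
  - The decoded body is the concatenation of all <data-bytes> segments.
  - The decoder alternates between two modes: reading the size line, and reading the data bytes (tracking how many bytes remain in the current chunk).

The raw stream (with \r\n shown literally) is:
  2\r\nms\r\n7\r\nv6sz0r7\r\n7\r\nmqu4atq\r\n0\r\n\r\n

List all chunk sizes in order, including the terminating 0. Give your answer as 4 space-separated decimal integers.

Chunk 1: stream[0..1]='2' size=0x2=2, data at stream[3..5]='ms' -> body[0..2], body so far='ms'
Chunk 2: stream[7..8]='7' size=0x7=7, data at stream[10..17]='v6sz0r7' -> body[2..9], body so far='msv6sz0r7'
Chunk 3: stream[19..20]='7' size=0x7=7, data at stream[22..29]='mqu4atq' -> body[9..16], body so far='msv6sz0r7mqu4atq'
Chunk 4: stream[31..32]='0' size=0 (terminator). Final body='msv6sz0r7mqu4atq' (16 bytes)

Answer: 2 7 7 0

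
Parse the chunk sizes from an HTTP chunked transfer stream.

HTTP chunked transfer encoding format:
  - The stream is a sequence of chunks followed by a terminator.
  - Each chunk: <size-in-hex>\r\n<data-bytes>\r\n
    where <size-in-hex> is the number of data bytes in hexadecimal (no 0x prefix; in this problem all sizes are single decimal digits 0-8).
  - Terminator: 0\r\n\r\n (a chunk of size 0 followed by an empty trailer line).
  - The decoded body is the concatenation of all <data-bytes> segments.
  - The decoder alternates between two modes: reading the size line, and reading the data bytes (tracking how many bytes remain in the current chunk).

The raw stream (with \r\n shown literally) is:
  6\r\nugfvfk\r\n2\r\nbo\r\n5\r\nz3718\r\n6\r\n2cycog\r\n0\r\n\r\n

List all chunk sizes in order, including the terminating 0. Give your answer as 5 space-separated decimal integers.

Answer: 6 2 5 6 0

Derivation:
Chunk 1: stream[0..1]='6' size=0x6=6, data at stream[3..9]='ugfvfk' -> body[0..6], body so far='ugfvfk'
Chunk 2: stream[11..12]='2' size=0x2=2, data at stream[14..16]='bo' -> body[6..8], body so far='ugfvfkbo'
Chunk 3: stream[18..19]='5' size=0x5=5, data at stream[21..26]='z3718' -> body[8..13], body so far='ugfvfkboz3718'
Chunk 4: stream[28..29]='6' size=0x6=6, data at stream[31..37]='2cycog' -> body[13..19], body so far='ugfvfkboz37182cycog'
Chunk 5: stream[39..40]='0' size=0 (terminator). Final body='ugfvfkboz37182cycog' (19 bytes)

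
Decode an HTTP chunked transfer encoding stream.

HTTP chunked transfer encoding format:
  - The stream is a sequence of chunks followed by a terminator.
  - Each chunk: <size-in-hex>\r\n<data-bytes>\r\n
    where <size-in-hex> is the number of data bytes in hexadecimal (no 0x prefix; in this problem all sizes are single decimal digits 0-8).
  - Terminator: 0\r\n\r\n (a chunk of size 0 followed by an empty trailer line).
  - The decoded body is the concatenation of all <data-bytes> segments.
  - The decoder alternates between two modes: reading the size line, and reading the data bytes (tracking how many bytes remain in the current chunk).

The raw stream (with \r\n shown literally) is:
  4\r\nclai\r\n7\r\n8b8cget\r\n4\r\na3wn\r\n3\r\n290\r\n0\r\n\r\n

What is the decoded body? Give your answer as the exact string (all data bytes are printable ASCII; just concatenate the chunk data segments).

Chunk 1: stream[0..1]='4' size=0x4=4, data at stream[3..7]='clai' -> body[0..4], body so far='clai'
Chunk 2: stream[9..10]='7' size=0x7=7, data at stream[12..19]='8b8cget' -> body[4..11], body so far='clai8b8cget'
Chunk 3: stream[21..22]='4' size=0x4=4, data at stream[24..28]='a3wn' -> body[11..15], body so far='clai8b8cgeta3wn'
Chunk 4: stream[30..31]='3' size=0x3=3, data at stream[33..36]='290' -> body[15..18], body so far='clai8b8cgeta3wn290'
Chunk 5: stream[38..39]='0' size=0 (terminator). Final body='clai8b8cgeta3wn290' (18 bytes)

Answer: clai8b8cgeta3wn290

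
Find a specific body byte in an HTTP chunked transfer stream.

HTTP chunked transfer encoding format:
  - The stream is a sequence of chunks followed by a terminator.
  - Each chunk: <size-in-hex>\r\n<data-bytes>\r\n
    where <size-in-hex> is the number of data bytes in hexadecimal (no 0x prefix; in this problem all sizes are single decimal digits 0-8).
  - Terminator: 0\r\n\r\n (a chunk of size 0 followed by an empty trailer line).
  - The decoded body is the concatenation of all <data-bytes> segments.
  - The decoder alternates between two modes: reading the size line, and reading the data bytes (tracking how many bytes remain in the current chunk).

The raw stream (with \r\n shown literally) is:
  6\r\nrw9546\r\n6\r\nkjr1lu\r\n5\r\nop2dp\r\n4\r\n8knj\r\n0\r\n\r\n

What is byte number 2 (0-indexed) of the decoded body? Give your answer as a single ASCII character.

Chunk 1: stream[0..1]='6' size=0x6=6, data at stream[3..9]='rw9546' -> body[0..6], body so far='rw9546'
Chunk 2: stream[11..12]='6' size=0x6=6, data at stream[14..20]='kjr1lu' -> body[6..12], body so far='rw9546kjr1lu'
Chunk 3: stream[22..23]='5' size=0x5=5, data at stream[25..30]='op2dp' -> body[12..17], body so far='rw9546kjr1luop2dp'
Chunk 4: stream[32..33]='4' size=0x4=4, data at stream[35..39]='8knj' -> body[17..21], body so far='rw9546kjr1luop2dp8knj'
Chunk 5: stream[41..42]='0' size=0 (terminator). Final body='rw9546kjr1luop2dp8knj' (21 bytes)
Body byte 2 = '9'

Answer: 9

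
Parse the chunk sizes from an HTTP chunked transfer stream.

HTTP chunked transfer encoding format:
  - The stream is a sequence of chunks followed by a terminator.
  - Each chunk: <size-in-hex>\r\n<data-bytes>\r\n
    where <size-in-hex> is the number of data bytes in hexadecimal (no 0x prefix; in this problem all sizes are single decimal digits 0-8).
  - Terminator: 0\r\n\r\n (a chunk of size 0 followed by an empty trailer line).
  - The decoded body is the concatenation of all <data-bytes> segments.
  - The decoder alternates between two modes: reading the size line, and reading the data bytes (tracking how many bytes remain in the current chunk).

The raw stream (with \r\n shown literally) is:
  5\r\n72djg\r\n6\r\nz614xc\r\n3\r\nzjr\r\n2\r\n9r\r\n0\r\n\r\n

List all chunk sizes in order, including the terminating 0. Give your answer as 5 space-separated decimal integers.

Chunk 1: stream[0..1]='5' size=0x5=5, data at stream[3..8]='72djg' -> body[0..5], body so far='72djg'
Chunk 2: stream[10..11]='6' size=0x6=6, data at stream[13..19]='z614xc' -> body[5..11], body so far='72djgz614xc'
Chunk 3: stream[21..22]='3' size=0x3=3, data at stream[24..27]='zjr' -> body[11..14], body so far='72djgz614xczjr'
Chunk 4: stream[29..30]='2' size=0x2=2, data at stream[32..34]='9r' -> body[14..16], body so far='72djgz614xczjr9r'
Chunk 5: stream[36..37]='0' size=0 (terminator). Final body='72djgz614xczjr9r' (16 bytes)

Answer: 5 6 3 2 0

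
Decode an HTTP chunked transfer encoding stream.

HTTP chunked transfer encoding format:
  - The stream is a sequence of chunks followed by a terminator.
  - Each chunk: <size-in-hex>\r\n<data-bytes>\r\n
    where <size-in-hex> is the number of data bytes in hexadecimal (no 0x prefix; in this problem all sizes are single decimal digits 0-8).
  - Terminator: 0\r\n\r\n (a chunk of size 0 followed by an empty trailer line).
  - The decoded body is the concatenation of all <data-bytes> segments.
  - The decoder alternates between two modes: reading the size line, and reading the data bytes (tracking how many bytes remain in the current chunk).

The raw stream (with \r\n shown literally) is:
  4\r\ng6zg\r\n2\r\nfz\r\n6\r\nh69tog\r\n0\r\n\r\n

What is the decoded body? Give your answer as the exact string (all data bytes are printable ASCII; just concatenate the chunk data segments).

Chunk 1: stream[0..1]='4' size=0x4=4, data at stream[3..7]='g6zg' -> body[0..4], body so far='g6zg'
Chunk 2: stream[9..10]='2' size=0x2=2, data at stream[12..14]='fz' -> body[4..6], body so far='g6zgfz'
Chunk 3: stream[16..17]='6' size=0x6=6, data at stream[19..25]='h69tog' -> body[6..12], body so far='g6zgfzh69tog'
Chunk 4: stream[27..28]='0' size=0 (terminator). Final body='g6zgfzh69tog' (12 bytes)

Answer: g6zgfzh69tog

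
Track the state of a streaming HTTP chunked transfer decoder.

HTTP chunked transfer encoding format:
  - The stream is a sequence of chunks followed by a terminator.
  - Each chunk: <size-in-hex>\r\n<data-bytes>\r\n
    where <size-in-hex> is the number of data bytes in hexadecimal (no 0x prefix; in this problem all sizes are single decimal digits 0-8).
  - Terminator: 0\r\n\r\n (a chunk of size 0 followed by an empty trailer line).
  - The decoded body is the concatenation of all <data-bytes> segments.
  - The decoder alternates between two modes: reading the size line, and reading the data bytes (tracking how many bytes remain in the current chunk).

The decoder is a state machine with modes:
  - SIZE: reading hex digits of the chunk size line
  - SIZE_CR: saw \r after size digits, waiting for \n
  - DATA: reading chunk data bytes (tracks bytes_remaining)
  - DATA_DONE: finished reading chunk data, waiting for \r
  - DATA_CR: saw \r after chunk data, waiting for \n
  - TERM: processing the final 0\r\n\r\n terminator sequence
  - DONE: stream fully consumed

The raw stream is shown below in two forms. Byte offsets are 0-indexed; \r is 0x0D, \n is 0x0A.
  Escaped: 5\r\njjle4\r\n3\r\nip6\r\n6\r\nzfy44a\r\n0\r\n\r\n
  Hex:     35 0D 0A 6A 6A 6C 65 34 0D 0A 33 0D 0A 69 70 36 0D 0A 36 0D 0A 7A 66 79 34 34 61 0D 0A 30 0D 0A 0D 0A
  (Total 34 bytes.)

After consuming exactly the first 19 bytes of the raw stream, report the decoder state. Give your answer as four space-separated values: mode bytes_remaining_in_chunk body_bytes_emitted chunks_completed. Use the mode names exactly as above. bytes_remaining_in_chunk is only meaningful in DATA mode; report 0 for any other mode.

Byte 0 = '5': mode=SIZE remaining=0 emitted=0 chunks_done=0
Byte 1 = 0x0D: mode=SIZE_CR remaining=0 emitted=0 chunks_done=0
Byte 2 = 0x0A: mode=DATA remaining=5 emitted=0 chunks_done=0
Byte 3 = 'j': mode=DATA remaining=4 emitted=1 chunks_done=0
Byte 4 = 'j': mode=DATA remaining=3 emitted=2 chunks_done=0
Byte 5 = 'l': mode=DATA remaining=2 emitted=3 chunks_done=0
Byte 6 = 'e': mode=DATA remaining=1 emitted=4 chunks_done=0
Byte 7 = '4': mode=DATA_DONE remaining=0 emitted=5 chunks_done=0
Byte 8 = 0x0D: mode=DATA_CR remaining=0 emitted=5 chunks_done=0
Byte 9 = 0x0A: mode=SIZE remaining=0 emitted=5 chunks_done=1
Byte 10 = '3': mode=SIZE remaining=0 emitted=5 chunks_done=1
Byte 11 = 0x0D: mode=SIZE_CR remaining=0 emitted=5 chunks_done=1
Byte 12 = 0x0A: mode=DATA remaining=3 emitted=5 chunks_done=1
Byte 13 = 'i': mode=DATA remaining=2 emitted=6 chunks_done=1
Byte 14 = 'p': mode=DATA remaining=1 emitted=7 chunks_done=1
Byte 15 = '6': mode=DATA_DONE remaining=0 emitted=8 chunks_done=1
Byte 16 = 0x0D: mode=DATA_CR remaining=0 emitted=8 chunks_done=1
Byte 17 = 0x0A: mode=SIZE remaining=0 emitted=8 chunks_done=2
Byte 18 = '6': mode=SIZE remaining=0 emitted=8 chunks_done=2

Answer: SIZE 0 8 2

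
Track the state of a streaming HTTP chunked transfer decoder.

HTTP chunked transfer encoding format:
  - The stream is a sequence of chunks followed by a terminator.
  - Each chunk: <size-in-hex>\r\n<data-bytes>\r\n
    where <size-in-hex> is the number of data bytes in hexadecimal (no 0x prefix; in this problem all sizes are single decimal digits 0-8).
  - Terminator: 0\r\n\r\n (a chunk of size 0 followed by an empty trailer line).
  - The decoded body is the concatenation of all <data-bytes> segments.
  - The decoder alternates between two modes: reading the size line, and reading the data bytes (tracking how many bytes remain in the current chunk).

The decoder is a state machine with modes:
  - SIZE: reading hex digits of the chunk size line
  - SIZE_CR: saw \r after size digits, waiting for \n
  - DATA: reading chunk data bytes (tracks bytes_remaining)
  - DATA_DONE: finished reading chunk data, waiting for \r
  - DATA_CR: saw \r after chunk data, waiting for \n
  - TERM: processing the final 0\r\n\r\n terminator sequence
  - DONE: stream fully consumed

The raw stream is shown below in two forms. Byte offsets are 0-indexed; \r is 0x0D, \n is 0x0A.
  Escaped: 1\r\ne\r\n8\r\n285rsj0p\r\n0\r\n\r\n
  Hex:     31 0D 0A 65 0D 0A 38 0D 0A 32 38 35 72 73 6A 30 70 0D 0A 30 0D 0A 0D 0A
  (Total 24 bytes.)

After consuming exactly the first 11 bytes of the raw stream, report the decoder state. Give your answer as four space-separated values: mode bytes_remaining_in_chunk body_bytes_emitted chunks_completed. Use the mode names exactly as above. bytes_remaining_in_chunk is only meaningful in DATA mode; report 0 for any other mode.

Answer: DATA 6 3 1

Derivation:
Byte 0 = '1': mode=SIZE remaining=0 emitted=0 chunks_done=0
Byte 1 = 0x0D: mode=SIZE_CR remaining=0 emitted=0 chunks_done=0
Byte 2 = 0x0A: mode=DATA remaining=1 emitted=0 chunks_done=0
Byte 3 = 'e': mode=DATA_DONE remaining=0 emitted=1 chunks_done=0
Byte 4 = 0x0D: mode=DATA_CR remaining=0 emitted=1 chunks_done=0
Byte 5 = 0x0A: mode=SIZE remaining=0 emitted=1 chunks_done=1
Byte 6 = '8': mode=SIZE remaining=0 emitted=1 chunks_done=1
Byte 7 = 0x0D: mode=SIZE_CR remaining=0 emitted=1 chunks_done=1
Byte 8 = 0x0A: mode=DATA remaining=8 emitted=1 chunks_done=1
Byte 9 = '2': mode=DATA remaining=7 emitted=2 chunks_done=1
Byte 10 = '8': mode=DATA remaining=6 emitted=3 chunks_done=1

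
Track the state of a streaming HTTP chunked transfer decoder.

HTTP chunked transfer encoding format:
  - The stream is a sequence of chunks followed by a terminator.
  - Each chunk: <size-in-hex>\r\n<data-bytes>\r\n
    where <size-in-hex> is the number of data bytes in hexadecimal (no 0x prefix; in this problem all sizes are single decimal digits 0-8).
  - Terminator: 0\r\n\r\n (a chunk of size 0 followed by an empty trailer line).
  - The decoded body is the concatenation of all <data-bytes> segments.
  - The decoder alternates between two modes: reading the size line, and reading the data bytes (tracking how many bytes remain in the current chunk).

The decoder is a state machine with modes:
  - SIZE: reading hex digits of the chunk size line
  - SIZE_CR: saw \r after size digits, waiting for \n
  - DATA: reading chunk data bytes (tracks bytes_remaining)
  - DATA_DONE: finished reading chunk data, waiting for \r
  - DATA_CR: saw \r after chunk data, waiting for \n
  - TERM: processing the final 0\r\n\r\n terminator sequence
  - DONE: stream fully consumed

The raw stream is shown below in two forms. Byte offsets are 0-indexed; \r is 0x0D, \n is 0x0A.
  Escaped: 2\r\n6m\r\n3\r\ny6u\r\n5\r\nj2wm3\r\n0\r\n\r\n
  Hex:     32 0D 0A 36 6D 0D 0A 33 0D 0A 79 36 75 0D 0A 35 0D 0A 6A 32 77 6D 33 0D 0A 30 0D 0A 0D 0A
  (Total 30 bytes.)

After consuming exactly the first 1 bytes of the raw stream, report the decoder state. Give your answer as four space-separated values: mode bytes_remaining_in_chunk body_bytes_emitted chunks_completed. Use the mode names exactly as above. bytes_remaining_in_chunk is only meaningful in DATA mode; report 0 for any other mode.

Byte 0 = '2': mode=SIZE remaining=0 emitted=0 chunks_done=0

Answer: SIZE 0 0 0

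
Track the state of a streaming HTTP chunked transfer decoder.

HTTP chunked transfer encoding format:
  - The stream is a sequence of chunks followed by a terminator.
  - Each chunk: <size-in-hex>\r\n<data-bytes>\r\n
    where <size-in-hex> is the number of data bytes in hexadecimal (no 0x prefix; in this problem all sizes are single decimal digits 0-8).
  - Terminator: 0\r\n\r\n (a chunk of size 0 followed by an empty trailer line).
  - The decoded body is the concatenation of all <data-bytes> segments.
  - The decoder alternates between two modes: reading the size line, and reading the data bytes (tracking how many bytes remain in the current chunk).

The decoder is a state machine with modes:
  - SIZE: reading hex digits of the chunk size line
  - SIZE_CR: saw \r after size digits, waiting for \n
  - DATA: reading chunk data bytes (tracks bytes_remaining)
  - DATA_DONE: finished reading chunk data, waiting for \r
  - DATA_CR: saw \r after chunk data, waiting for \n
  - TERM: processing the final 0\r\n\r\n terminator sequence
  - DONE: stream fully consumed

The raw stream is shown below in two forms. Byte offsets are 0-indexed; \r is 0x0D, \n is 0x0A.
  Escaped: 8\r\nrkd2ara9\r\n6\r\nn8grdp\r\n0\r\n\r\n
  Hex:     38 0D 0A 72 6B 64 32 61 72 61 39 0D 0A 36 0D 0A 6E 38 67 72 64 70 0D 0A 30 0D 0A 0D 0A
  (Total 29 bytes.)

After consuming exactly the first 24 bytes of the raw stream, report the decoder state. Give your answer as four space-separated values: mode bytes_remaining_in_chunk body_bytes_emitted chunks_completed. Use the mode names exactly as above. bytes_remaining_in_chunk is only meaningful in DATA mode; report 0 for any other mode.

Answer: SIZE 0 14 2

Derivation:
Byte 0 = '8': mode=SIZE remaining=0 emitted=0 chunks_done=0
Byte 1 = 0x0D: mode=SIZE_CR remaining=0 emitted=0 chunks_done=0
Byte 2 = 0x0A: mode=DATA remaining=8 emitted=0 chunks_done=0
Byte 3 = 'r': mode=DATA remaining=7 emitted=1 chunks_done=0
Byte 4 = 'k': mode=DATA remaining=6 emitted=2 chunks_done=0
Byte 5 = 'd': mode=DATA remaining=5 emitted=3 chunks_done=0
Byte 6 = '2': mode=DATA remaining=4 emitted=4 chunks_done=0
Byte 7 = 'a': mode=DATA remaining=3 emitted=5 chunks_done=0
Byte 8 = 'r': mode=DATA remaining=2 emitted=6 chunks_done=0
Byte 9 = 'a': mode=DATA remaining=1 emitted=7 chunks_done=0
Byte 10 = '9': mode=DATA_DONE remaining=0 emitted=8 chunks_done=0
Byte 11 = 0x0D: mode=DATA_CR remaining=0 emitted=8 chunks_done=0
Byte 12 = 0x0A: mode=SIZE remaining=0 emitted=8 chunks_done=1
Byte 13 = '6': mode=SIZE remaining=0 emitted=8 chunks_done=1
Byte 14 = 0x0D: mode=SIZE_CR remaining=0 emitted=8 chunks_done=1
Byte 15 = 0x0A: mode=DATA remaining=6 emitted=8 chunks_done=1
Byte 16 = 'n': mode=DATA remaining=5 emitted=9 chunks_done=1
Byte 17 = '8': mode=DATA remaining=4 emitted=10 chunks_done=1
Byte 18 = 'g': mode=DATA remaining=3 emitted=11 chunks_done=1
Byte 19 = 'r': mode=DATA remaining=2 emitted=12 chunks_done=1
Byte 20 = 'd': mode=DATA remaining=1 emitted=13 chunks_done=1
Byte 21 = 'p': mode=DATA_DONE remaining=0 emitted=14 chunks_done=1
Byte 22 = 0x0D: mode=DATA_CR remaining=0 emitted=14 chunks_done=1
Byte 23 = 0x0A: mode=SIZE remaining=0 emitted=14 chunks_done=2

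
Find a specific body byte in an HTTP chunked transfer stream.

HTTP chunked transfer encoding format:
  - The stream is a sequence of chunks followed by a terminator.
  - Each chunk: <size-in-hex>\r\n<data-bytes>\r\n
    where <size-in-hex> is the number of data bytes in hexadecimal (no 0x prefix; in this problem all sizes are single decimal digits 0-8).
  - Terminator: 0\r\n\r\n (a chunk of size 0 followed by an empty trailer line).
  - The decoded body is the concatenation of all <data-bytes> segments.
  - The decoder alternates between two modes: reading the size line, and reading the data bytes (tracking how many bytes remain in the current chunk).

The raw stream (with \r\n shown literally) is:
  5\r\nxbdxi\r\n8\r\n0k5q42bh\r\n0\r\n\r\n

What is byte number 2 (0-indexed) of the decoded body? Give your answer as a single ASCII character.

Answer: d

Derivation:
Chunk 1: stream[0..1]='5' size=0x5=5, data at stream[3..8]='xbdxi' -> body[0..5], body so far='xbdxi'
Chunk 2: stream[10..11]='8' size=0x8=8, data at stream[13..21]='0k5q42bh' -> body[5..13], body so far='xbdxi0k5q42bh'
Chunk 3: stream[23..24]='0' size=0 (terminator). Final body='xbdxi0k5q42bh' (13 bytes)
Body byte 2 = 'd'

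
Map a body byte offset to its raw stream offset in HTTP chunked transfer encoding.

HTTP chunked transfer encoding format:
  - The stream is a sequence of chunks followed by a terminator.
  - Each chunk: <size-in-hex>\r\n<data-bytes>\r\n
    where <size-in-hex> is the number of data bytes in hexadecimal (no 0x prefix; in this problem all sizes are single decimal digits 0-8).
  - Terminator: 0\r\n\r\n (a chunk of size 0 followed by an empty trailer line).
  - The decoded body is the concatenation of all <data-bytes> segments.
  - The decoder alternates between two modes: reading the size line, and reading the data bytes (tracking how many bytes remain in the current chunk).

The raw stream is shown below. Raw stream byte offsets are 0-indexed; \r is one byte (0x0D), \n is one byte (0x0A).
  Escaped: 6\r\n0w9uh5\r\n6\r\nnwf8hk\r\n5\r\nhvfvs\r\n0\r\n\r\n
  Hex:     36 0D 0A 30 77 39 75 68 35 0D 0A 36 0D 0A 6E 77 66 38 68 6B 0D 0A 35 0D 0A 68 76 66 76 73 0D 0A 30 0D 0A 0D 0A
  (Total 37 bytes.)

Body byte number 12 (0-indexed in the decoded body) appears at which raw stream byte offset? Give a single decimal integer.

Chunk 1: stream[0..1]='6' size=0x6=6, data at stream[3..9]='0w9uh5' -> body[0..6], body so far='0w9uh5'
Chunk 2: stream[11..12]='6' size=0x6=6, data at stream[14..20]='nwf8hk' -> body[6..12], body so far='0w9uh5nwf8hk'
Chunk 3: stream[22..23]='5' size=0x5=5, data at stream[25..30]='hvfvs' -> body[12..17], body so far='0w9uh5nwf8hkhvfvs'
Chunk 4: stream[32..33]='0' size=0 (terminator). Final body='0w9uh5nwf8hkhvfvs' (17 bytes)
Body byte 12 at stream offset 25

Answer: 25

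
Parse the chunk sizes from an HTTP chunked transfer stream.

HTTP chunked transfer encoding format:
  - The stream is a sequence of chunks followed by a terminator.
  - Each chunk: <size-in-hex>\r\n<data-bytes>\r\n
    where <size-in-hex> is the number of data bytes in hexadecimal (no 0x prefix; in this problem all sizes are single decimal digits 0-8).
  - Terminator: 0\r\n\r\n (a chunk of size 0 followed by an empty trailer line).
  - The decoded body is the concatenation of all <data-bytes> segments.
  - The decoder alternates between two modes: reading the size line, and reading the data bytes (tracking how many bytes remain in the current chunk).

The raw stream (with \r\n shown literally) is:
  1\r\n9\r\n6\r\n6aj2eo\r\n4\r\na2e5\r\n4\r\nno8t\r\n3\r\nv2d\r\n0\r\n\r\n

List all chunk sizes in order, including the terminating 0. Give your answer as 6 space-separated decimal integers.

Answer: 1 6 4 4 3 0

Derivation:
Chunk 1: stream[0..1]='1' size=0x1=1, data at stream[3..4]='9' -> body[0..1], body so far='9'
Chunk 2: stream[6..7]='6' size=0x6=6, data at stream[9..15]='6aj2eo' -> body[1..7], body so far='96aj2eo'
Chunk 3: stream[17..18]='4' size=0x4=4, data at stream[20..24]='a2e5' -> body[7..11], body so far='96aj2eoa2e5'
Chunk 4: stream[26..27]='4' size=0x4=4, data at stream[29..33]='no8t' -> body[11..15], body so far='96aj2eoa2e5no8t'
Chunk 5: stream[35..36]='3' size=0x3=3, data at stream[38..41]='v2d' -> body[15..18], body so far='96aj2eoa2e5no8tv2d'
Chunk 6: stream[43..44]='0' size=0 (terminator). Final body='96aj2eoa2e5no8tv2d' (18 bytes)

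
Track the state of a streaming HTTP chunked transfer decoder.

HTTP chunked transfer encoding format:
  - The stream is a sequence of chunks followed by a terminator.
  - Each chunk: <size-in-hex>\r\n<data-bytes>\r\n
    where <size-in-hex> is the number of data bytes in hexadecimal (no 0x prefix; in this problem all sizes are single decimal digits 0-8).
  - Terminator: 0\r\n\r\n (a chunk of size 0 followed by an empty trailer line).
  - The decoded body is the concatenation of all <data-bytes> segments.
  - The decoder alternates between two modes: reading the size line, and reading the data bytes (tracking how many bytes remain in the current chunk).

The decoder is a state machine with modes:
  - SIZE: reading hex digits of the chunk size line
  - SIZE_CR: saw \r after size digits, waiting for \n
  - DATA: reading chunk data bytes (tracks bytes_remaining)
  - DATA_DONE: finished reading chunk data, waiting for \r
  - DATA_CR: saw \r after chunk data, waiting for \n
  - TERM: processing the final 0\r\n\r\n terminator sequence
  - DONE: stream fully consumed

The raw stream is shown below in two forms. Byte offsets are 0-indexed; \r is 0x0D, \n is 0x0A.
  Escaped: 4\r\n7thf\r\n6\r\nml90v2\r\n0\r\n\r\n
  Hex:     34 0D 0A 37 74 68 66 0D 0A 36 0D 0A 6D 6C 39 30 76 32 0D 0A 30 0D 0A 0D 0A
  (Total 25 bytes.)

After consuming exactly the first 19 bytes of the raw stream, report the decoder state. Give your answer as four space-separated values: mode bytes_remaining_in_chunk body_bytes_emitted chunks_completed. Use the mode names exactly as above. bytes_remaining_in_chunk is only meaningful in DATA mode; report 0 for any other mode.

Answer: DATA_CR 0 10 1

Derivation:
Byte 0 = '4': mode=SIZE remaining=0 emitted=0 chunks_done=0
Byte 1 = 0x0D: mode=SIZE_CR remaining=0 emitted=0 chunks_done=0
Byte 2 = 0x0A: mode=DATA remaining=4 emitted=0 chunks_done=0
Byte 3 = '7': mode=DATA remaining=3 emitted=1 chunks_done=0
Byte 4 = 't': mode=DATA remaining=2 emitted=2 chunks_done=0
Byte 5 = 'h': mode=DATA remaining=1 emitted=3 chunks_done=0
Byte 6 = 'f': mode=DATA_DONE remaining=0 emitted=4 chunks_done=0
Byte 7 = 0x0D: mode=DATA_CR remaining=0 emitted=4 chunks_done=0
Byte 8 = 0x0A: mode=SIZE remaining=0 emitted=4 chunks_done=1
Byte 9 = '6': mode=SIZE remaining=0 emitted=4 chunks_done=1
Byte 10 = 0x0D: mode=SIZE_CR remaining=0 emitted=4 chunks_done=1
Byte 11 = 0x0A: mode=DATA remaining=6 emitted=4 chunks_done=1
Byte 12 = 'm': mode=DATA remaining=5 emitted=5 chunks_done=1
Byte 13 = 'l': mode=DATA remaining=4 emitted=6 chunks_done=1
Byte 14 = '9': mode=DATA remaining=3 emitted=7 chunks_done=1
Byte 15 = '0': mode=DATA remaining=2 emitted=8 chunks_done=1
Byte 16 = 'v': mode=DATA remaining=1 emitted=9 chunks_done=1
Byte 17 = '2': mode=DATA_DONE remaining=0 emitted=10 chunks_done=1
Byte 18 = 0x0D: mode=DATA_CR remaining=0 emitted=10 chunks_done=1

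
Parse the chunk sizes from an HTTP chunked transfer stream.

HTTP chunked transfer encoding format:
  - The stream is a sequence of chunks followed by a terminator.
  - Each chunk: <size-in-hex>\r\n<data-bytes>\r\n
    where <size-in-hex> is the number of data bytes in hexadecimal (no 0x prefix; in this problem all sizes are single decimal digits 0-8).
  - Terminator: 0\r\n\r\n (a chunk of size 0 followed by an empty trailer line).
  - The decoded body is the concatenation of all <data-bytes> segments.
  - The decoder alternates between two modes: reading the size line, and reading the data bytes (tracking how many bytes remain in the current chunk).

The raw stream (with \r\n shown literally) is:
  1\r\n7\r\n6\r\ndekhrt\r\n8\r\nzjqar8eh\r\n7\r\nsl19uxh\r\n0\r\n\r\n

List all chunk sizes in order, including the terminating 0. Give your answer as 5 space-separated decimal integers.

Answer: 1 6 8 7 0

Derivation:
Chunk 1: stream[0..1]='1' size=0x1=1, data at stream[3..4]='7' -> body[0..1], body so far='7'
Chunk 2: stream[6..7]='6' size=0x6=6, data at stream[9..15]='dekhrt' -> body[1..7], body so far='7dekhrt'
Chunk 3: stream[17..18]='8' size=0x8=8, data at stream[20..28]='zjqar8eh' -> body[7..15], body so far='7dekhrtzjqar8eh'
Chunk 4: stream[30..31]='7' size=0x7=7, data at stream[33..40]='sl19uxh' -> body[15..22], body so far='7dekhrtzjqar8ehsl19uxh'
Chunk 5: stream[42..43]='0' size=0 (terminator). Final body='7dekhrtzjqar8ehsl19uxh' (22 bytes)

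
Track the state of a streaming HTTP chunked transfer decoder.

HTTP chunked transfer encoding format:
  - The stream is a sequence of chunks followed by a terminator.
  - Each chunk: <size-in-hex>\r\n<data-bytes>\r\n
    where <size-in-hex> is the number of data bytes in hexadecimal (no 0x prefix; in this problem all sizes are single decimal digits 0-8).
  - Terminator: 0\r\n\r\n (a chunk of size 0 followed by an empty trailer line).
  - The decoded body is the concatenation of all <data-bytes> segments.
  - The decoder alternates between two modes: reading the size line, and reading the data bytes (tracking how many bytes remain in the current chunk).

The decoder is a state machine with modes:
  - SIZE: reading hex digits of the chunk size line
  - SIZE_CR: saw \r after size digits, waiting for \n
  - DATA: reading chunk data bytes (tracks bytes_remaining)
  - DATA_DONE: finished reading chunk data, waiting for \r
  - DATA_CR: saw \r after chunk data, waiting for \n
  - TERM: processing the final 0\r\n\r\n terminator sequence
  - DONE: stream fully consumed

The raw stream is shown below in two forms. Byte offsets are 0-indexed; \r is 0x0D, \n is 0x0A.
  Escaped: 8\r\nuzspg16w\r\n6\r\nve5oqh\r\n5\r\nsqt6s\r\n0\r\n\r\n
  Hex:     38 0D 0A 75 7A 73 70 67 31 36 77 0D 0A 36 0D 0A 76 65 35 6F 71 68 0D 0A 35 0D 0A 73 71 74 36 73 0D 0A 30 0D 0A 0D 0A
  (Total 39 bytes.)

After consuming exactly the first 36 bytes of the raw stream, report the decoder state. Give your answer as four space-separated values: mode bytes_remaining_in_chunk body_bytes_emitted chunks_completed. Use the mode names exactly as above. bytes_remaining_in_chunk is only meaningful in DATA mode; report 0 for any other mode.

Answer: SIZE_CR 0 19 3

Derivation:
Byte 0 = '8': mode=SIZE remaining=0 emitted=0 chunks_done=0
Byte 1 = 0x0D: mode=SIZE_CR remaining=0 emitted=0 chunks_done=0
Byte 2 = 0x0A: mode=DATA remaining=8 emitted=0 chunks_done=0
Byte 3 = 'u': mode=DATA remaining=7 emitted=1 chunks_done=0
Byte 4 = 'z': mode=DATA remaining=6 emitted=2 chunks_done=0
Byte 5 = 's': mode=DATA remaining=5 emitted=3 chunks_done=0
Byte 6 = 'p': mode=DATA remaining=4 emitted=4 chunks_done=0
Byte 7 = 'g': mode=DATA remaining=3 emitted=5 chunks_done=0
Byte 8 = '1': mode=DATA remaining=2 emitted=6 chunks_done=0
Byte 9 = '6': mode=DATA remaining=1 emitted=7 chunks_done=0
Byte 10 = 'w': mode=DATA_DONE remaining=0 emitted=8 chunks_done=0
Byte 11 = 0x0D: mode=DATA_CR remaining=0 emitted=8 chunks_done=0
Byte 12 = 0x0A: mode=SIZE remaining=0 emitted=8 chunks_done=1
Byte 13 = '6': mode=SIZE remaining=0 emitted=8 chunks_done=1
Byte 14 = 0x0D: mode=SIZE_CR remaining=0 emitted=8 chunks_done=1
Byte 15 = 0x0A: mode=DATA remaining=6 emitted=8 chunks_done=1
Byte 16 = 'v': mode=DATA remaining=5 emitted=9 chunks_done=1
Byte 17 = 'e': mode=DATA remaining=4 emitted=10 chunks_done=1
Byte 18 = '5': mode=DATA remaining=3 emitted=11 chunks_done=1
Byte 19 = 'o': mode=DATA remaining=2 emitted=12 chunks_done=1
Byte 20 = 'q': mode=DATA remaining=1 emitted=13 chunks_done=1
Byte 21 = 'h': mode=DATA_DONE remaining=0 emitted=14 chunks_done=1
Byte 22 = 0x0D: mode=DATA_CR remaining=0 emitted=14 chunks_done=1
Byte 23 = 0x0A: mode=SIZE remaining=0 emitted=14 chunks_done=2
Byte 24 = '5': mode=SIZE remaining=0 emitted=14 chunks_done=2
Byte 25 = 0x0D: mode=SIZE_CR remaining=0 emitted=14 chunks_done=2
Byte 26 = 0x0A: mode=DATA remaining=5 emitted=14 chunks_done=2
Byte 27 = 's': mode=DATA remaining=4 emitted=15 chunks_done=2
Byte 28 = 'q': mode=DATA remaining=3 emitted=16 chunks_done=2
Byte 29 = 't': mode=DATA remaining=2 emitted=17 chunks_done=2
Byte 30 = '6': mode=DATA remaining=1 emitted=18 chunks_done=2
Byte 31 = 's': mode=DATA_DONE remaining=0 emitted=19 chunks_done=2
Byte 32 = 0x0D: mode=DATA_CR remaining=0 emitted=19 chunks_done=2
Byte 33 = 0x0A: mode=SIZE remaining=0 emitted=19 chunks_done=3
Byte 34 = '0': mode=SIZE remaining=0 emitted=19 chunks_done=3
Byte 35 = 0x0D: mode=SIZE_CR remaining=0 emitted=19 chunks_done=3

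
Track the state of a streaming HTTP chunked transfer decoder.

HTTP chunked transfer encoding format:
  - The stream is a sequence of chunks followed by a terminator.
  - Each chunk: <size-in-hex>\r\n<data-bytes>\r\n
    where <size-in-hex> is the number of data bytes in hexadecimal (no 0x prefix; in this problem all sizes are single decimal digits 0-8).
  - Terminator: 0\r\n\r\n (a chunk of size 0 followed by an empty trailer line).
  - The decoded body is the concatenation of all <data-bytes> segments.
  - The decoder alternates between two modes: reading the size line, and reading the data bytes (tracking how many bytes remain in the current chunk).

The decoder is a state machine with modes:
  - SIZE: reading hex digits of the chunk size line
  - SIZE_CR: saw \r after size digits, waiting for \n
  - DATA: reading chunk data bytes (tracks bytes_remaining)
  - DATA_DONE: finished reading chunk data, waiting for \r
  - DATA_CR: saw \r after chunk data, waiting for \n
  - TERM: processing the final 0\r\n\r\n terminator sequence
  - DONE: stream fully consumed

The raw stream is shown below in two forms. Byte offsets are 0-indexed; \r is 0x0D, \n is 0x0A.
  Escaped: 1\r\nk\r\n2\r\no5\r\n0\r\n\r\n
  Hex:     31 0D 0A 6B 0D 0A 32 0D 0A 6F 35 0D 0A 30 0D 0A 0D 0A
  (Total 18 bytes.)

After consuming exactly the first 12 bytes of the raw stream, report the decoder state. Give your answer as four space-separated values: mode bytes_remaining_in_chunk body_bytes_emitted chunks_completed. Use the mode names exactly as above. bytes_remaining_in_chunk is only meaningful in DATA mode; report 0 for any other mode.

Byte 0 = '1': mode=SIZE remaining=0 emitted=0 chunks_done=0
Byte 1 = 0x0D: mode=SIZE_CR remaining=0 emitted=0 chunks_done=0
Byte 2 = 0x0A: mode=DATA remaining=1 emitted=0 chunks_done=0
Byte 3 = 'k': mode=DATA_DONE remaining=0 emitted=1 chunks_done=0
Byte 4 = 0x0D: mode=DATA_CR remaining=0 emitted=1 chunks_done=0
Byte 5 = 0x0A: mode=SIZE remaining=0 emitted=1 chunks_done=1
Byte 6 = '2': mode=SIZE remaining=0 emitted=1 chunks_done=1
Byte 7 = 0x0D: mode=SIZE_CR remaining=0 emitted=1 chunks_done=1
Byte 8 = 0x0A: mode=DATA remaining=2 emitted=1 chunks_done=1
Byte 9 = 'o': mode=DATA remaining=1 emitted=2 chunks_done=1
Byte 10 = '5': mode=DATA_DONE remaining=0 emitted=3 chunks_done=1
Byte 11 = 0x0D: mode=DATA_CR remaining=0 emitted=3 chunks_done=1

Answer: DATA_CR 0 3 1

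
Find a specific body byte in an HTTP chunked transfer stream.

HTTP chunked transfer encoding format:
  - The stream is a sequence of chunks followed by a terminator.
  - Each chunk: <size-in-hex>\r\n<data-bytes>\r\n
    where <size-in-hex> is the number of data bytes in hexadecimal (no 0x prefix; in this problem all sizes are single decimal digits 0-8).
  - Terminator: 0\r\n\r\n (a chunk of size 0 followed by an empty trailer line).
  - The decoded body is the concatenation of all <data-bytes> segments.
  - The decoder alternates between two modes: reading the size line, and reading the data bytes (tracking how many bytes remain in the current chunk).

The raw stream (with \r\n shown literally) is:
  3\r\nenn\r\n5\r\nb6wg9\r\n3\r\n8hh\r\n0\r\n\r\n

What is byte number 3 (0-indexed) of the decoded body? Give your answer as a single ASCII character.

Answer: b

Derivation:
Chunk 1: stream[0..1]='3' size=0x3=3, data at stream[3..6]='enn' -> body[0..3], body so far='enn'
Chunk 2: stream[8..9]='5' size=0x5=5, data at stream[11..16]='b6wg9' -> body[3..8], body so far='ennb6wg9'
Chunk 3: stream[18..19]='3' size=0x3=3, data at stream[21..24]='8hh' -> body[8..11], body so far='ennb6wg98hh'
Chunk 4: stream[26..27]='0' size=0 (terminator). Final body='ennb6wg98hh' (11 bytes)
Body byte 3 = 'b'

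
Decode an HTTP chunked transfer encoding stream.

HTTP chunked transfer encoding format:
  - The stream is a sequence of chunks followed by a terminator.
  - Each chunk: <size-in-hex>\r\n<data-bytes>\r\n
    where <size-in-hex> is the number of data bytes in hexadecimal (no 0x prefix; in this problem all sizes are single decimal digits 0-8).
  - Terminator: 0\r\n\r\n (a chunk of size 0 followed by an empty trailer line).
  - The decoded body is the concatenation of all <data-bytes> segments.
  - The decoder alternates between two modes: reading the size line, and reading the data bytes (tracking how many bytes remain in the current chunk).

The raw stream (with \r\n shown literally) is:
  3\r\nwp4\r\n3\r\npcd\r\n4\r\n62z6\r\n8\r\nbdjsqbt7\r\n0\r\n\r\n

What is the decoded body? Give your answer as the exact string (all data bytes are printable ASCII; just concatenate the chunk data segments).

Answer: wp4pcd62z6bdjsqbt7

Derivation:
Chunk 1: stream[0..1]='3' size=0x3=3, data at stream[3..6]='wp4' -> body[0..3], body so far='wp4'
Chunk 2: stream[8..9]='3' size=0x3=3, data at stream[11..14]='pcd' -> body[3..6], body so far='wp4pcd'
Chunk 3: stream[16..17]='4' size=0x4=4, data at stream[19..23]='62z6' -> body[6..10], body so far='wp4pcd62z6'
Chunk 4: stream[25..26]='8' size=0x8=8, data at stream[28..36]='bdjsqbt7' -> body[10..18], body so far='wp4pcd62z6bdjsqbt7'
Chunk 5: stream[38..39]='0' size=0 (terminator). Final body='wp4pcd62z6bdjsqbt7' (18 bytes)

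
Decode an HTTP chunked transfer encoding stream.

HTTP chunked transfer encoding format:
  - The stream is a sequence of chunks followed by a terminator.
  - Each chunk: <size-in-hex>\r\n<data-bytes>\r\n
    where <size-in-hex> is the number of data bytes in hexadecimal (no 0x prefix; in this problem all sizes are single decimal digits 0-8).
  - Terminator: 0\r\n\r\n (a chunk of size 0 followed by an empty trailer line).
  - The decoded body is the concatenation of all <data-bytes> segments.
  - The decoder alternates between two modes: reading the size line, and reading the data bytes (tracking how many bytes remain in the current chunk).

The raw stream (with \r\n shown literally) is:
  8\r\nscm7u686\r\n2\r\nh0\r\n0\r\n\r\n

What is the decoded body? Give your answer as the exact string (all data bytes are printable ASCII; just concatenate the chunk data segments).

Chunk 1: stream[0..1]='8' size=0x8=8, data at stream[3..11]='scm7u686' -> body[0..8], body so far='scm7u686'
Chunk 2: stream[13..14]='2' size=0x2=2, data at stream[16..18]='h0' -> body[8..10], body so far='scm7u686h0'
Chunk 3: stream[20..21]='0' size=0 (terminator). Final body='scm7u686h0' (10 bytes)

Answer: scm7u686h0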